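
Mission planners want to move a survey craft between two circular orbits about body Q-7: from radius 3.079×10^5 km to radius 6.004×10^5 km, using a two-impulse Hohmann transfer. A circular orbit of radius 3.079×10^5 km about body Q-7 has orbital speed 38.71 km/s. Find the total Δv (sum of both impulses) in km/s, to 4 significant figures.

Δv = 10.69 km/s

From the circular-orbit relation v² = μ/r at r = 3.079×10^5 km: μ = v²r = (38.71)² × 3.079×10^5 = 4.61377×10^8 km³/s².
Transfer-ellipse semi-major axis a_t = (r₁ + r₂)/2 = (3.079×10^5 + 6.004×10^5)/2 = 4.5415×10^5 km.
Circular speed at r₁: v₁ = √(μ/r₁) = √(4.61377×10^8/3.079×10^5) = 38.7100 km/s.
On the transfer ellipse at r₁, vis-viva equation gives v_p = √[μ(2/r₁ − 1/a_t)] = 44.5086 km/s.
First burn Δv₁ = |v_p − v₁| = 5.7986 km/s.
At r₂, v₂ = √(μ/r₂) = 27.7209 km/s.
Transfer-orbit speed at r₂: v_a = √[μ(2/r₂ − 1/a_t)] = 22.8251 km/s.
Second burn Δv₂ = |v₂ − v_a| = 4.8958 km/s.
Total Δv = Δv₁ + Δv₂ = 10.69 km/s.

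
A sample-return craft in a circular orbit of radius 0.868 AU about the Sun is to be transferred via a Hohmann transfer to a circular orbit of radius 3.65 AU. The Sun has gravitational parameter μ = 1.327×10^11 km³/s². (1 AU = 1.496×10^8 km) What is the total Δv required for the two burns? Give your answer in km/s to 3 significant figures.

Δv = 14.6 km/s

In km: r₁ = 0.868 × 1.496×10^8 = 1.298528×10^8 km; r₂ = 3.65 × 1.496×10^8 = 5.4604×10^8 km.
Transfer-ellipse semi-major axis a_t = (r₁ + r₂)/2 = (1.298528×10^8 + 5.4604×10^8)/2 = 3.379464×10^8 km.
Circular speed at r₁: v₁ = √(μ/r₁) = √(1.327×10^11/1.298528×10^8) = 31.968 km/s.
On the transfer ellipse at r₁, vis-viva equation gives v_p = √[μ(2/r₁ − 1/a_t)] = 40.635 km/s.
First burn Δv₁ = |v_p − v₁| = 8.667 km/s.
At r₂, v₂ = √(μ/r₂) = 15.589 km/s.
Transfer-orbit speed at r₂: v_a = √[μ(2/r₂ − 1/a_t)] = 9.6633 km/s.
Second burn Δv₂ = |v₂ − v_a| = 5.926 km/s.
Total Δv = Δv₁ + Δv₂ = 14.59 km/s.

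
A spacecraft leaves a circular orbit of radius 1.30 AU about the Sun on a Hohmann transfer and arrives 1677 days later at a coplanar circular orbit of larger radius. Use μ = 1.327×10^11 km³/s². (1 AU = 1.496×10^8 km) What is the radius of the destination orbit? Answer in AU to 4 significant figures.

In km: r₁ = 1.30 × 1.496×10^8 = 1.9448×10^8 km.
Transfer time t = 1677 days = 1.448928×10^8 s, and t = π√(a_t³/μ).
So a_t = (μ t²/π²)^(1/3) = (1.327×10^11 × (1.448928×10^8)² / π²)^(1/3) = 6.5598×10^8 km.
Since a_t = (r₁ + r₂)/2, r₂ = 2a_t − r₁ = 2×6.5598×10^8 − 1.9448×10^8 = 1.11748×10^9 km.
In AU: r₂ = 1.11748×10^9 / 1.496×10^8 = 7.470 AU.

r₂ = 7.470 AU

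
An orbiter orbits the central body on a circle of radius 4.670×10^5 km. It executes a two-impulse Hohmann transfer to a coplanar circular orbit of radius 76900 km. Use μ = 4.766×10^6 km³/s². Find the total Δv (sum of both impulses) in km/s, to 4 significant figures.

Semi-major axis of the transfer orbit: a_t = (4.670×10^5 + 76900)/2 = 2.7195×10^5 km.
Circular speed at r₁: v₁ = √(μ/r₁) = √(4.766×10^6/4.670×10^5) = 3.195 km/s.
On the transfer ellipse at r₁, vis-viva equation gives v_a = √[μ(2/r₁ − 1/a_t)] = 1.699 km/s.
First burn Δv₁ = |v_a − v₁| = 1.496 km/s.
At r₂, v₂ = √(μ/r₂) = 7.87252 km/s.
Transfer-orbit speed at r₂: v_p = √[μ(2/r₂ − 1/a_t)] = 10.3164 km/s.
Second burn Δv₂ = |v₂ − v_p| = 2.444 km/s.
Total Δv = Δv₁ + Δv₂ = 3.940 km/s.

Δv = 3.940 km/s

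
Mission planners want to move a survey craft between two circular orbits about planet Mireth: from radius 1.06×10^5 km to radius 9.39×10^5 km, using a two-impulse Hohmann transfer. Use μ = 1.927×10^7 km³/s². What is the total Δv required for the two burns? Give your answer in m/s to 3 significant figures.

Semi-major axis of the transfer orbit: a_t = (1.060×10^5 + 9.390×10^5)/2 = 5.225×10^5 km.
Circular speed at r₁: v₁ = √(μ/r₁) = √(1.927×10^7/1.060×10^5) = 13.483 km/s.
On the transfer ellipse at r₁, v² = μ(2/r − 1/a) gives v_p = √[μ(2/r₁ − 1/a_t)] = 18.075 km/s.
First burn Δv₁ = |v_p − v₁| = 4.592 km/s.
Circular speed at r₂: v₂ = √(μ/r₂) = 4.530 km/s.
Transfer-orbit speed at r₂: v_a = √[μ(2/r₂ − 1/a_t)] = 2.040 km/s.
Second burn Δv₂ = |v₂ − v_a| = 2.490 km/s.
Δv = Δv₁ + Δv₂ = 4.592 + 2.490 = 7.082 km/s.

Δv = 7080 m/s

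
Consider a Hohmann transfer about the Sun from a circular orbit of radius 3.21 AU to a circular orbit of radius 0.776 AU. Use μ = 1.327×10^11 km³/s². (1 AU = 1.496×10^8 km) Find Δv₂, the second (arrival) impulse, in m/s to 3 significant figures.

Δv₂ = 9100 m/s

In km: r₁ = 3.21 × 1.496×10^8 = 4.80216×10^8 km; r₂ = 0.776 × 1.496×10^8 = 1.160896×10^8 km.
Semi-major axis of the transfer orbit: a_t = (4.80216×10^8 + 1.160896×10^8)/2 = 2.981528×10^8 km.
On the circular orbit at r = 1.160896×10^8 km, v_c = √(μ/r) = 33.810 km/s.
Vis-viva on the transfer ellipse at r = 1.160896×10^8 km gives v_t = √[μ(2/r − 1/a_t)] = 42.908 km/s.
Δv₂ = |v_t − v_c| = |42.908 − 33.810| = 9.098 km/s.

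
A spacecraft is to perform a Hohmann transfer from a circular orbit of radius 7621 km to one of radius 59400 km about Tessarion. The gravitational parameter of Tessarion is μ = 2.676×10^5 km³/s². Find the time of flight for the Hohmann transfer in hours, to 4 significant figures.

t = 10.35 hours

Semi-major axis of the transfer orbit: a_t = (7621 + 59400)/2 = 33510.5 km.
Transfer time t = π√(a_t³/μ) = π√((33510.5)³ / 2.676×10^5) = 37250 s.
Converting: 37250 s ÷ 3600 s/hour = 10.35 hours.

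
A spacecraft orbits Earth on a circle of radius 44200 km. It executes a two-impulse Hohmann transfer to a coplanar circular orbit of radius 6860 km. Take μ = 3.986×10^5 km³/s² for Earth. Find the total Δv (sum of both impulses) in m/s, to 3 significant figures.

Δv = 3850 m/s

Semi-major axis of the transfer orbit: a_t = (44200 + 6860)/2 = 25530 km.
At r₁ the circular-orbit speed is v₁ = √(μ/r₁) = 3.003 km/s.
On the transfer ellipse at r₁, vis-viva gives v_a = √[μ(2/r₁ − 1/a_t)] = 1.557 km/s.
First burn Δv₁ = |v_a − v₁| = 1.446 km/s.
Circular speed at r₂: v₂ = √(μ/r₂) = 7.623 km/s.
Transfer-orbit speed at r₂: v_p = √[μ(2/r₂ − 1/a_t)] = 10.03 km/s.
Second burn Δv₂ = |v₂ − v_p| = 2.407 km/s.
Δv = Δv₁ + Δv₂ = 1.446 + 2.407 = 3.853 km/s.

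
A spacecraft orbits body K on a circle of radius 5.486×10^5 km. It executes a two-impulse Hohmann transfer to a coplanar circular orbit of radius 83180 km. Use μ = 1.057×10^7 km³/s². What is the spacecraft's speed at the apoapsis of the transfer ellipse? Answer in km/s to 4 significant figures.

The Hohmann ellipse has a_t = (r₁ + r₂)/2 = 3.1589×10^5 km.
The apoapsis of the transfer ellipse is at r = 5.486×10^5 km.
Applying v² = μ(2/r − 1/a_t): v = 2.252 km/s.

v = 2.252 km/s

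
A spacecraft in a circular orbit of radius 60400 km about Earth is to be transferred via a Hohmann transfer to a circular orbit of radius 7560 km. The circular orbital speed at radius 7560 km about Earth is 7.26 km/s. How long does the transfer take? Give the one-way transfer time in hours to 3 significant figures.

t = 8.66 hours

From the circular-orbit relation v² = μ/r at r = 7560 km: μ = v²r = (7.26)² × 7560 = 3.98469×10^5 km³/s².
Transfer-ellipse semi-major axis a_t = (r₁ + r₂)/2 = (60400 + 7560)/2 = 33980 km.
Half the transfer-orbit period gives t = π√(a_t³/μ) = 31170 s.
Converting: 31170 s ÷ 3600 s/hour = 8.66 hours.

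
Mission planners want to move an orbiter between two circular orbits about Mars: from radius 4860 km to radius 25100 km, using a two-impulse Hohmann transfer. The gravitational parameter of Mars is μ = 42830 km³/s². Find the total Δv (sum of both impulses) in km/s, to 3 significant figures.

Δv = 1.44 km/s

Transfer-ellipse semi-major axis a_t = (r₁ + r₂)/2 = (4860 + 25100)/2 = 14980 km.
At r₁ the circular-orbit speed is v₁ = √(μ/r₁) = 2.9686 km/s.
On the transfer ellipse at r₁, v² = μ(2/r − 1/a) gives v_p = √[μ(2/r₁ − 1/a_t)] = 3.8427 km/s.
First burn Δv₁ = |v_p − v₁| = 0.8741 km/s.
At r₂, v₂ = √(μ/r₂) = 1.30628 km/s.
Transfer-orbit speed at r₂: v_a = √[μ(2/r₂ − 1/a_t)] = 0.744045 km/s.
Second burn Δv₂ = |v₂ − v_a| = 0.5622 km/s.
Δv = Δv₁ + Δv₂ = 0.8741 + 0.5622 = 1.436 km/s.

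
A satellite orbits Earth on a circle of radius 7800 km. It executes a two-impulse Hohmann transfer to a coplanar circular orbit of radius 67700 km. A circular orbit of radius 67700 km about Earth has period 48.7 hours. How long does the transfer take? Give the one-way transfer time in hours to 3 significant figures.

From Kepler's third law T² = 4π²r³/μ at r = 67700 km, T = 48.7 hours = 48.7 × 3600 s = 1.7532×10^5 s: μ = 4π²r³/T² = 3.98532×10^5 km³/s².
Transfer-ellipse semi-major axis a_t = (r₁ + r₂)/2 = (7800 + 67700)/2 = 37750 km.
By Kepler's third law the transfer-orbit period is T = 2π√(a_t³/μ), so t = T/2 = 36500 s.
Converting: 36500 s ÷ 3600 s/hour = 10.1 hours.

t = 10.1 hours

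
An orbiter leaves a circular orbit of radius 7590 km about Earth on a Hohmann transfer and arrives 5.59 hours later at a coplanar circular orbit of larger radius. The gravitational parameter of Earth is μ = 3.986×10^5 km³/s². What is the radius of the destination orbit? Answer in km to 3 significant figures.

Transfer time t = 5.59 hours = 20124 s, and t = π√(a_t³/μ).
So a_t = (μ t²/π²)^(1/3) = (3.986×10^5 × (20124)² / π²)^(1/3) = 25384 km.
Since a_t = (r₁ + r₂)/2, r₂ = 2a_t − r₁ = 2×25384 − 7590 = 43178 km.

r₂ = 43200 km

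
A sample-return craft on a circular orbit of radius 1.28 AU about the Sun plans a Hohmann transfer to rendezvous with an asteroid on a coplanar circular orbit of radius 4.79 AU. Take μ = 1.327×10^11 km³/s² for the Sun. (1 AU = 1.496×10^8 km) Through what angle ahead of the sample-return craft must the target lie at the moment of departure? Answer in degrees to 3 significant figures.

φ = 89.2°

In km: r₁ = 1.28 × 1.496×10^8 = 1.91488×10^8 km; r₂ = 4.79 × 1.496×10^8 = 7.16584×10^8 km.
The Hohmann ellipse has a_t = (r₁ + r₂)/2 = 4.54036×10^8 km.
Transfer time t = π√(a_t³/μ) = 8.34353×10^7 s.
The target's mean motion on its circular orbit is ω₂ = √(μ/r₂³) = 1.89904×10^-8 rad/s.
Angle swept by the target during transfer: ω₂·t = 1.58447 rad = 90.78°.
The sample-return craft traverses 180° on the transfer ellipse, so the target must lead by 180° − 90.78° = 89.2°.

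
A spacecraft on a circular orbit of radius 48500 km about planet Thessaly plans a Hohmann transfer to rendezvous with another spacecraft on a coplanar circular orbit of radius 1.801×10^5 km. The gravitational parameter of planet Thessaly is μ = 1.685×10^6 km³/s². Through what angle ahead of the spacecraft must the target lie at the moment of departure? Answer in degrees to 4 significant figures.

The Hohmann ellipse has a_t = (r₁ + r₂)/2 = 1.143×10^5 km.
The half-period of the transfer ellipse is t = π√(a_t³/μ) = 93523 s.
The target's mean motion on its circular orbit is ω₂ = √(μ/r₂³) = 1.6984×10^-5 rad/s.
Angle swept by the target during transfer: ω₂·t = 1.5884 rad = 91.01°.
The spacecraft traverses 180° on the transfer ellipse, so the target must lead by 180° − 91.01° = 88.99°.

φ = 88.99°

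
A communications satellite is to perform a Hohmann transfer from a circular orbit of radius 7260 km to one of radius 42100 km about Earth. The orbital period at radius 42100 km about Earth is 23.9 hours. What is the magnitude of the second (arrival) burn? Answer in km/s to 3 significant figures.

Δv₂ = 1.41 km/s

From Kepler's third law T² = 4π²r³/μ at r = 42100 km, T = 23.9 hours = 23.9 × 3600 s = 86040 s: μ = 4π²r³/T² = 3.97929×10^5 km³/s².
Semi-major axis of the transfer orbit: a_t = (7260 + 42100)/2 = 24680 km.
Circular speed at r = 42100 km: v_c = √(μ/r) = 3.074 km/s.
Transfer-orbit speed at the same r (vis-viva, a = a_t): v_t = √[μ(2/r − 1/a_t)] = 1.667 km/s.
Δv₂ = |v_t − v_c| = |1.667 − 3.074| = 1.407 km/s.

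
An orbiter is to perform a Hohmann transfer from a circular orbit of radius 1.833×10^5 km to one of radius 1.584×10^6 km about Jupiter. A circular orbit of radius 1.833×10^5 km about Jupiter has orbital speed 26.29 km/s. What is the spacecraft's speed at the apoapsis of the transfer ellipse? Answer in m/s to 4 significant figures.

v = 4073 m/s

From the circular-orbit relation v² = μ/r at r = 1.833×10^5 km: μ = v²r = (26.29)² × 1.833×10^5 = 1.26690×10^8 km³/s².
Semi-major axis of the transfer orbit: a_t = (1.833×10^5 + 1.584×10^6)/2 = 8.8365×10^5 km.
At apoapsis, r = 1.584×10^6 km.
Vis-viva: v = √[μ(2/r − 1/a_t)] = √[1.26690×10^8 × (2/1.584×10^6 − 1/8.8365×10^5)] = 4.073 km/s.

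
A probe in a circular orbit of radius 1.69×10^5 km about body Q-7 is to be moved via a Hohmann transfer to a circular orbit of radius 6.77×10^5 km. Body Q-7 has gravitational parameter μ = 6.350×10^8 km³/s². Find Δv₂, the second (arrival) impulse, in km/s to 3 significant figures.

Δv₂ = 11.3 km/s

The Hohmann ellipse has a_t = (r₁ + r₂)/2 = 4.230×10^5 km.
On the circular orbit at r = 6.770×10^5 km, v_c = √(μ/r) = 30.63 km/s.
Vis-viva on the transfer ellipse at r = 6.770×10^5 km gives v_t = √[μ(2/r − 1/a_t)] = 19.36 km/s.
Δv₂ = |v_t − v_c| = |19.36 − 30.63| = 11.27 km/s.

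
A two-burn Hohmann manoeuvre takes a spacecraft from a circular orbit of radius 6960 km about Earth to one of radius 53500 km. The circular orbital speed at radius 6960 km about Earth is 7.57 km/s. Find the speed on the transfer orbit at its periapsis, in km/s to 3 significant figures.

v = 10.1 km/s

From the circular-orbit relation v² = μ/r at r = 6960 km: μ = v²r = (7.57)² × 6960 = 3.98842×10^5 km³/s².
The Hohmann ellipse has a_t = (r₁ + r₂)/2 = 30230 km.
The periapsis of the transfer ellipse is at r = 6960 km.
From the vis-viva equation, v = √[μ(2/r − 1/a_t)] = 10.07 km/s.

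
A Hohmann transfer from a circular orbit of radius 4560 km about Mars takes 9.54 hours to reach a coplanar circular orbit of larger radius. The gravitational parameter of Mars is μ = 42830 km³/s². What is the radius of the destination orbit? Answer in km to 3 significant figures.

Transfer time t = 9.54 hours = 34344 s, and t = π√(a_t³/μ).
So a_t = (μ t²/π²)^(1/3) = (42830 × (34344)² / π²)^(1/3) = 17234 km.
Since a_t = (r₁ + r₂)/2, r₂ = 2a_t − r₁ = 2×17234 − 4560 = 29908 km.

r₂ = 29900 km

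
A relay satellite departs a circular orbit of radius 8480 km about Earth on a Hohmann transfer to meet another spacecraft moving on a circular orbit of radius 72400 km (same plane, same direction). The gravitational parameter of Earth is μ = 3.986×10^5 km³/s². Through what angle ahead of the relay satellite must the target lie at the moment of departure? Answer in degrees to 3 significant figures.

φ = 105°

The Hohmann ellipse has a_t = (r₁ + r₂)/2 = 40440 km.
Transfer time t = π√(a_t³/μ) = 40467 s.
Target angular speed ω₂ = √(μ/r₂³) = 3.2409×10^-5 rad/s.
Angle swept by the target during transfer: ω₂·t = 1.3115 rad = 75.14°.
Arrival is 180° from departure on the ellipse, so φ = 180° − 75.14° = 105°.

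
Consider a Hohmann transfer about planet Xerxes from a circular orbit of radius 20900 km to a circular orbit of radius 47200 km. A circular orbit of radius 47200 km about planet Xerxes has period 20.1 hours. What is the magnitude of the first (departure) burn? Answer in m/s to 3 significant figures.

Δv₁ = 1090 m/s

From Kepler's third law T² = 4π²r³/μ at r = 47200 km, T = 20.1 hours = 20.1 × 3600 s = 72360 s: μ = 4π²r³/T² = 7.92846×10^5 km³/s².
The Hohmann ellipse has a_t = (r₁ + r₂)/2 = 34050 km.
Circular speed at r = 20900 km: v_c = √(μ/r) = 6.1592 km/s.
Transfer-orbit speed at the same r (vis-viva, a = a_t): v_t = √[μ(2/r − 1/a_t)] = 7.2516 km/s.
Δv₁ = |v_t − v_c| = |7.2516 − 6.1592| = 1.092 km/s.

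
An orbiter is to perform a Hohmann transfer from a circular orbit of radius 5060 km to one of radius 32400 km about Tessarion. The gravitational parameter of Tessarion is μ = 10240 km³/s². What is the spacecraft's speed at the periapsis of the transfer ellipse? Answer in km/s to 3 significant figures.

v = 1.87 km/s

The Hohmann ellipse has a_t = (r₁ + r₂)/2 = 18730 km.
The periapsis of the transfer ellipse is at r = 5060 km.
Applying v² = μ(2/r − 1/a_t): v = 1.871 km/s.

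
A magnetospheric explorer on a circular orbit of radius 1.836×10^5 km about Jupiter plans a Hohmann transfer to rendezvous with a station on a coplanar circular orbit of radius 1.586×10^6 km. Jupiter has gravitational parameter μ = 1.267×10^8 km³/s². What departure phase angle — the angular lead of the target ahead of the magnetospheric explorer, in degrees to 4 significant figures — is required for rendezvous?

Semi-major axis of the transfer orbit: a_t = (1.836×10^5 + 1.586×10^6)/2 = 8.848×10^5 km.
Transfer time t = π√(a_t³/μ) = 2.323×10^5 s.
Target angular speed ω₂ = √(μ/r₂³) = 5.636×10^-6 rad/s.
Angle swept by the target during transfer: ω₂·t = 1.309 rad = 75.00°.
Arrival is 180° from departure on the ellipse, so φ = 180° − 75.00° = 105.0°.

φ = 105.0°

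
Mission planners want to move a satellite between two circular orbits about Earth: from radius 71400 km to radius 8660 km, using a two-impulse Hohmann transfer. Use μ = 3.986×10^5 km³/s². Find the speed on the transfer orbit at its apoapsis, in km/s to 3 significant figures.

The Hohmann ellipse has a_t = (r₁ + r₂)/2 = 40030 km.
At apoapsis, r = 71400 km.
Vis-viva: v = √[μ(2/r − 1/a_t)] = √[3.986×10^5 × (2/71400 − 1/40030)] = 1.099 km/s.

v = 1.10 km/s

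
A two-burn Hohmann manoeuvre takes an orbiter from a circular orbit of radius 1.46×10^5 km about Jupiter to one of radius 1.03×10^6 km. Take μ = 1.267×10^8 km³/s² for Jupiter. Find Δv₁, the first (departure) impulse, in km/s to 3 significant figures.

Δv₁ = 9.53 km/s

Transfer-ellipse semi-major axis a_t = (r₁ + r₂)/2 = (1.460×10^5 + 1.030×10^6)/2 = 5.880×10^5 km.
On the circular orbit at r = 1.460×10^5 km, v_c = √(μ/r) = 29.46 km/s.
Transfer-orbit speed at the same r (vis-viva, a = a_t): v_t = √[μ(2/r − 1/a_t)] = 38.99 km/s.
Δv₁ = |v_t − v_c| = |38.99 − 29.46| = 9.530 km/s.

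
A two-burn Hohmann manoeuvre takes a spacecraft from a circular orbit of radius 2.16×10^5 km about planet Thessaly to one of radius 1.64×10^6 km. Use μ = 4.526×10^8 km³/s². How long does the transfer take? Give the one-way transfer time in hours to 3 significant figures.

Semi-major axis of the transfer orbit: a_t = (2.160×10^5 + 1.640×10^6)/2 = 9.280×10^5 km.
By Kepler's third law the transfer-orbit period is T = 2π√(a_t³/μ), so t = T/2 = 1.320×10^5 s.
Converting: 1.320×10^5 s ÷ 3600 s/hour = 36.7 hours.

t = 36.7 hours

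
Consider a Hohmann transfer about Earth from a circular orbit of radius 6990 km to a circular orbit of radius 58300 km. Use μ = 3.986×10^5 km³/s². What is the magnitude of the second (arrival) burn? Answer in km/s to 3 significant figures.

Δv₂ = 1.40 km/s

Semi-major axis of the transfer orbit: a_t = (6990 + 58300)/2 = 32645 km.
Circular speed at r = 58300 km: v_c = √(μ/r) = 2.615 km/s.
Vis-viva on the transfer ellipse at r = 58300 km gives v_t = √[μ(2/r − 1/a_t)] = 1.210 km/s.
Δv₂ = |v_t − v_c| = |1.210 − 2.615| = 1.405 km/s.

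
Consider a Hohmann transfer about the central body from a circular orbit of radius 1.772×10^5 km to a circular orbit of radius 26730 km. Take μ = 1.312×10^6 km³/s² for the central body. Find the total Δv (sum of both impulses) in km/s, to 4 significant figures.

The Hohmann ellipse has a_t = (r₁ + r₂)/2 = 1.01965×10^5 km.
At r₁ the circular-orbit speed is v₁ = √(μ/r₁) = 2.721 km/s.
On the transfer ellipse at r₁, vis-viva gives v_a = √[μ(2/r₁ − 1/a_t)] = 1.393 km/s.
First burn Δv₁ = |v_a − v₁| = 1.328 km/s.
At r₂, v₂ = √(μ/r₂) = 7.006 km/s.
Transfer-orbit speed at r₂: v_p = √[μ(2/r₂ − 1/a_t)] = 9.236 km/s.
Second burn Δv₂ = |v₂ − v_p| = 2.230 km/s.
Δv = Δv₁ + Δv₂ = 1.328 + 2.230 = 3.558 km/s.

Δv = 3.558 km/s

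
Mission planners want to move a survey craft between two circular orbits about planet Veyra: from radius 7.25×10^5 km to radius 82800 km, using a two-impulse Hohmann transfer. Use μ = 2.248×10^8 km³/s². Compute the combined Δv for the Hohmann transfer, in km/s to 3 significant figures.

Semi-major axis of the transfer orbit: a_t = (7.250×10^5 + 82800)/2 = 4.039×10^5 km.
At r₁ the circular-orbit speed is v₁ = √(μ/r₁) = 17.609 km/s.
Transfer-orbit speed at r₁ (v² = μ(2/r − 1/a)): v_a = √[μ(2/r₁ − 1/a_t)] = 7.9727 km/s.
First burn Δv₁ = |v_a − v₁| = 9.636 km/s.
At r₂, v₂ = √(μ/r₂) = 52.11 km/s.
Transfer-orbit speed at r₂: v_p = √[μ(2/r₂ − 1/a_t)] = 69.81 km/s.
Second burn Δv₂ = |v₂ − v_p| = 17.70 km/s.
Δv = Δv₁ + Δv₂ = 9.636 + 17.70 = 27.34 km/s.

Δv = 27.3 km/s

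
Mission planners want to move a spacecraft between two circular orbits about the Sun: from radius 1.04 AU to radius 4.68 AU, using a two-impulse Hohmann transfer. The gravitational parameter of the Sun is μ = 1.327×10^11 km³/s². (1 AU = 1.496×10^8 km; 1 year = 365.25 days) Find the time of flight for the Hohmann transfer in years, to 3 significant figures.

In km: r₁ = 1.04 × 1.496×10^8 = 1.55584×10^8 km; r₂ = 4.68 × 1.496×10^8 = 7.00128×10^8 km.
The Hohmann ellipse has a_t = (r₁ + r₂)/2 = 4.27856×10^8 km.
By Kepler's third law the transfer-orbit period is T = 2π√(a_t³/μ), so t = T/2 = 7.632×10^7 s.
Converting: 7.632×10^7 s ÷ 3.15576×10^7 s/year (365.25 × 86400) = 2.42 years.

t = 2.42 years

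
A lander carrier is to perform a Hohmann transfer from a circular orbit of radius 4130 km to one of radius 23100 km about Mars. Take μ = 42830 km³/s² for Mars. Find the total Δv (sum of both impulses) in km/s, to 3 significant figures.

Δv = 1.59 km/s

Transfer-ellipse semi-major axis a_t = (r₁ + r₂)/2 = (4130 + 23100)/2 = 13615 km.
At r₁ the circular-orbit speed is v₁ = √(μ/r₁) = 3.22032 km/s.
Transfer-orbit speed at r₁ (v² = μ(2/r − 1/a)): v_p = √[μ(2/r₁ − 1/a_t)] = 4.19465 km/s.
First burn Δv₁ = |v_p − v₁| = 0.9743 km/s.
Circular speed at r₂: v₂ = √(μ/r₂) = 1.36166 km/s.
Transfer-orbit speed at r₂: v_a = √[μ(2/r₂ − 1/a_t)] = 0.749953 km/s.
Second burn Δv₂ = |v₂ − v_a| = 0.6117 km/s.
Δv = Δv₁ + Δv₂ = 0.9743 + 0.6117 = 1.586 km/s.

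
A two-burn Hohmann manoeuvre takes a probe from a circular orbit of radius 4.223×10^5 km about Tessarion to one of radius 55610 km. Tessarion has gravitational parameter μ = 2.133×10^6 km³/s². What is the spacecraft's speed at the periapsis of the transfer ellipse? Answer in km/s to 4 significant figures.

The Hohmann ellipse has a_t = (r₁ + r₂)/2 = 2.38955×10^5 km.
The periapsis of the transfer ellipse is at r = 55610 km.
Applying v² = μ(2/r − 1/a_t): v = 8.233 km/s.

v = 8.233 km/s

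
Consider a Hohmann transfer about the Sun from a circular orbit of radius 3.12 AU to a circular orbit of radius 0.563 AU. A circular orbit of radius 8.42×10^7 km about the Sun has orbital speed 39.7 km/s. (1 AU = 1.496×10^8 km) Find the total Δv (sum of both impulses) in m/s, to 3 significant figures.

Δv = 19500 m/s

From the circular-orbit relation v² = μ/r at r = 8.42×10^7 km: μ = v²r = (39.7)² × 8.42×10^7 = 1.32707×10^11 km³/s².
In km: r₁ = 3.12 × 1.496×10^8 = 4.66752×10^8 km; r₂ = 0.563 × 1.496×10^8 = 8.42248×10^7 km.
Semi-major axis of the transfer orbit: a_t = (4.66752×10^8 + 8.42248×10^7)/2 = 2.754884×10^8 km.
Circular speed at r₁: v₁ = √(μ/r₁) = √(1.32707×10^11/4.66752×10^8) = 16.8618 km/s.
Transfer-orbit speed at r₁ (vis-viva): v_a = √[μ(2/r₁ − 1/a_t)] = 9.32335 km/s.
First burn Δv₁ = |v_a − v₁| = 7.538 km/s.
At r₂, v₂ = √(μ/r₂) = 39.694 km/s.
Transfer-orbit speed at r₂: v_p = √[μ(2/r₂ − 1/a_t)] = 51.668 km/s.
Second burn Δv₂ = |v₂ − v_p| = 11.97 km/s.
Δv = Δv₁ + Δv₂ = 7.538 + 11.97 = 19.51 km/s.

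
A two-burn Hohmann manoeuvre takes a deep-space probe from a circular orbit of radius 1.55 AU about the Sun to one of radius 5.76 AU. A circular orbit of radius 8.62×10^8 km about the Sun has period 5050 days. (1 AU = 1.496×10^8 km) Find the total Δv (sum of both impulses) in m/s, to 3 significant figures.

From Kepler's third law T² = 4π²r³/μ at r = 8.62×10^8 km, T = 5050 days = 5050 × 86400 s = 4.3632×10^8 s: μ = 4π²r³/T² = 1.32822×10^11 km³/s².
In km: r₁ = 1.55 × 1.496×10^8 = 2.3188×10^8 km; r₂ = 5.76 × 1.496×10^8 = 8.61696×10^8 km.
The Hohmann ellipse has a_t = (r₁ + r₂)/2 = 5.46788×10^8 km.
At r₁ the circular-orbit speed is v₁ = √(μ/r₁) = 23.933 km/s.
Transfer-orbit speed at r₁ (v² = μ(2/r − 1/a)): v_p = √[μ(2/r₁ − 1/a_t)] = 30.045 km/s.
First burn Δv₁ = |v_p − v₁| = 6.112 km/s.
Circular speed at r₂: v₂ = √(μ/r₂) = 12.415 km/s.
Transfer-orbit speed at r₂: v_a = √[μ(2/r₂ − 1/a_t)] = 8.0850 km/s.
Second burn Δv₂ = |v₂ − v_a| = 4.330 km/s.
Δv = Δv₁ + Δv₂ = 6.112 + 4.330 = 10.44 km/s.

Δv = 10400 m/s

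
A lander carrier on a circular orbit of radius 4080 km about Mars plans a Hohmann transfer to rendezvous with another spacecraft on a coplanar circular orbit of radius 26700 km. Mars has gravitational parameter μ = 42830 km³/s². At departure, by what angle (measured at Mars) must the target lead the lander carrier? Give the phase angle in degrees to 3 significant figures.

The Hohmann ellipse has a_t = (r₁ + r₂)/2 = 15390 km.
Transfer time t = π√(a_t³/μ) = 28980 s.
Target angular speed ω₂ = √(μ/r₂³) = 4.744×10^-5 rad/s.
Angle swept by the target during transfer: ω₂·t = 1.3748 rad = 78.77°.
Arrival is 180° from departure on the ellipse, so φ = 180° − 78.77° = 101°.

φ = 101°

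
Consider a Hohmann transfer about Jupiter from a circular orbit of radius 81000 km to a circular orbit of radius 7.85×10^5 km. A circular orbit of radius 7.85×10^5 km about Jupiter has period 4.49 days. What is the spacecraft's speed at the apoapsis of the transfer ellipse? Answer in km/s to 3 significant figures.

v = 5.50 km/s

From Kepler's third law T² = 4π²r³/μ at r = 7.85×10^5 km, T = 4.49 days = 4.49 × 86400 s = 3.87936×10^5 s: μ = 4π²r³/T² = 1.26896×10^8 km³/s².
The Hohmann ellipse has a_t = (r₁ + r₂)/2 = 4.330×10^5 km.
At apoapsis, r = 7.850×10^5 km.
Applying v² = μ(2/r − 1/a_t): v = 5.499 km/s.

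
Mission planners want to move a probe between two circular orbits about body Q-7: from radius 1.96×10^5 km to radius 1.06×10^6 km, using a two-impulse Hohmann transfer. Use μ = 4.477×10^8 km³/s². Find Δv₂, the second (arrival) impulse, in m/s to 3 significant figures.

Semi-major axis of the transfer orbit: a_t = (1.960×10^5 + 1.060×10^6)/2 = 6.280×10^5 km.
On the circular orbit at r = 1.060×10^6 km, v_c = √(μ/r) = 20.55 km/s.
Transfer-orbit speed at the same r (vis-viva, a = a_t): v_t = √[μ(2/r − 1/a_t)] = 11.48 km/s.
Δv₂ = |v_t − v_c| = |11.48 − 20.55| = 9.070 km/s.

Δv₂ = 9070 m/s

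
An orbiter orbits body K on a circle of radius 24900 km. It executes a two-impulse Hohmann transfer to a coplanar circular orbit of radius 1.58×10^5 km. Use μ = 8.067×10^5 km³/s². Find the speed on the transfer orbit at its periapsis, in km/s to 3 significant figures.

v = 7.48 km/s

Transfer-ellipse semi-major axis a_t = (r₁ + r₂)/2 = (24900 + 1.580×10^5)/2 = 91450 km.
At periapsis, r = 24900 km.
From the vis-viva equation, v = √[μ(2/r − 1/a_t)] = 7.482 km/s.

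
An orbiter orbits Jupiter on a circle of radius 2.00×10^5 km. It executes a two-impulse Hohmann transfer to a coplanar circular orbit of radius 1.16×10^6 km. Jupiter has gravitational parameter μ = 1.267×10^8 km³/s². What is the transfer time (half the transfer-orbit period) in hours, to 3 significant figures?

t = 43.5 hours

Transfer-ellipse semi-major axis a_t = (r₁ + r₂)/2 = (2.000×10^5 + 1.160×10^6)/2 = 6.800×10^5 km.
Half the transfer-orbit period gives t = π√(a_t³/μ) = 1.565×10^5 s.
Converting: 1.565×10^5 s ÷ 3600 s/hour = 43.5 hours.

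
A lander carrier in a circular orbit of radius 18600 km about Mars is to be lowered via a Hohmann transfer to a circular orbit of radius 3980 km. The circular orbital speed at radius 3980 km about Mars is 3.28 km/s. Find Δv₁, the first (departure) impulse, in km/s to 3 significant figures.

Δv₁ = 0.616 km/s

From the circular-orbit relation v² = μ/r at r = 3980 km: μ = v²r = (3.28)² × 3980 = 42818.4 km³/s².
Semi-major axis of the transfer orbit: a_t = (18600 + 3980)/2 = 11290 km.
On the circular orbit at r = 18600 km, v_c = √(μ/r) = 1.51726 km/s.
Vis-viva on the transfer ellipse at r = 18600 km gives v_t = √[μ(2/r − 1/a_t)] = 0.900852 km/s.
Δv₁ = |v_t − v_c| = |0.900852 − 1.51726| = 0.6164 km/s.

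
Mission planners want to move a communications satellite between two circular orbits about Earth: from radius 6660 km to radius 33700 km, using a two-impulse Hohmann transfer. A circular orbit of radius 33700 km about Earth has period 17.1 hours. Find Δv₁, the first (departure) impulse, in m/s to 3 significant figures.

From Kepler's third law T² = 4π²r³/μ at r = 33700 km, T = 17.1 hours = 17.1 × 3600 s = 61560 s: μ = 4π²r³/T² = 3.98705×10^5 km³/s².
Semi-major axis of the transfer orbit: a_t = (6660 + 33700)/2 = 20180 km.
On the circular orbit at r = 6660 km, v_c = √(μ/r) = 7.7373 km/s.
Vis-viva on the transfer ellipse at r = 6660 km gives v_t = √[μ(2/r − 1/a_t)] = 9.9987 km/s.
Δv₁ = |v_t − v_c| = |9.9987 − 7.7373| = 2.261 km/s.

Δv₁ = 2260 m/s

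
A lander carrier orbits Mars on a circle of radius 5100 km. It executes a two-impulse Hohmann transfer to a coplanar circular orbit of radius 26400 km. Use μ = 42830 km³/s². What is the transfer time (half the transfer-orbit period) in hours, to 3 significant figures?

Semi-major axis of the transfer orbit: a_t = (5100 + 26400)/2 = 15750 km.
Transfer time t = π√(a_t³/μ) = π√((15750)³ / 42830) = 30005 s.
Converting: 30005 s ÷ 3600 s/hour = 8.33 hours.

t = 8.33 hours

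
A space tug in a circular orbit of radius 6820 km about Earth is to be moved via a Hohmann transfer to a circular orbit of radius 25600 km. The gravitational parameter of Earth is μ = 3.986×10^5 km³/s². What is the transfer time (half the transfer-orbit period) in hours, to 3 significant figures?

t = 2.85 hours

Transfer-ellipse semi-major axis a_t = (r₁ + r₂)/2 = (6820 + 25600)/2 = 16210 km.
By Kepler's third law the transfer-orbit period is T = 2π√(a_t³/μ), so t = T/2 = 10270 s.
Converting: 10270 s ÷ 3600 s/hour = 2.85 hours.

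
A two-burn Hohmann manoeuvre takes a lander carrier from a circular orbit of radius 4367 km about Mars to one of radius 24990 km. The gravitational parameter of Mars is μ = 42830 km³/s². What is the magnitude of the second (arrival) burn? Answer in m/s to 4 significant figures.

Δv₂ = 595.1 m/s

The Hohmann ellipse has a_t = (r₁ + r₂)/2 = 14678.5 km.
Circular speed at r = 24990 km: v_c = √(μ/r) = 1.3092 km/s.
Vis-viva on the transfer ellipse at r = 24990 km gives v_t = √[μ(2/r − 1/a_t)] = 0.71407 km/s.
Δv₂ = |v_t − v_c| = |0.71407 − 1.3092| = 0.5951 km/s.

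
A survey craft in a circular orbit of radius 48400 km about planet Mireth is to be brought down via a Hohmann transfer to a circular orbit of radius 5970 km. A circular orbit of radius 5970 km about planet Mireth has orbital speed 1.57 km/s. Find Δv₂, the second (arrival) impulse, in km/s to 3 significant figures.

From the circular-orbit relation v² = μ/r at r = 5970 km: μ = v²r = (1.57)² × 5970 = 14715.5 km³/s².
The Hohmann ellipse has a_t = (r₁ + r₂)/2 = 27185 km.
Circular speed at r = 5970 km: v_c = √(μ/r) = 1.5700 km/s.
Transfer-orbit speed at the same r (vis-viva, a = a_t): v_t = √[μ(2/r − 1/a_t)] = 2.0949 km/s.
Δv₂ = |v_t − v_c| = |2.0949 − 1.5700| = 0.5249 km/s.

Δv₂ = 0.525 km/s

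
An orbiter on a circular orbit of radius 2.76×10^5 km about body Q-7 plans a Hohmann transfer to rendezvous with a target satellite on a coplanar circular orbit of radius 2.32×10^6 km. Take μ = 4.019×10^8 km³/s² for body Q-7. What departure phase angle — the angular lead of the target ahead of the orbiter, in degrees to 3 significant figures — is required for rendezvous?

The Hohmann ellipse has a_t = (r₁ + r₂)/2 = 1.298×10^6 km.
Transfer time t = π√(a_t³/μ) = 2.3174×10^5 s.
Target angular speed ω₂ = √(μ/r₂³) = 5.6732×10^-6 rad/s.
Angle swept by the target during transfer: ω₂·t = 1.3147 rad = 75.33°.
Arrival is 180° from departure on the ellipse, so φ = 180° − 75.33° = 105°.

φ = 105°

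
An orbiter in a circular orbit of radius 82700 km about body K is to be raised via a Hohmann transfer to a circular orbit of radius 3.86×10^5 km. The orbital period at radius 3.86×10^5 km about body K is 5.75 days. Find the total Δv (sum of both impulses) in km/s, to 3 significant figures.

Δv = 4.97 km/s

From Kepler's third law T² = 4π²r³/μ at r = 3.86×10^5 km, T = 5.75 days = 5.75 × 86400 s = 4.968×10^5 s: μ = 4π²r³/T² = 9.19938×10^6 km³/s².
Transfer-ellipse semi-major axis a_t = (r₁ + r₂)/2 = (82700 + 3.860×10^5)/2 = 2.3435×10^5 km.
At r₁ the circular-orbit speed is v₁ = √(μ/r₁) = 10.547 km/s.
Transfer-orbit speed at r₁ (vis-viva equation): v_p = √[μ(2/r₁ − 1/a_t)] = 13.536 km/s.
First burn Δv₁ = |v_p − v₁| = 2.989 km/s.
At r₂, v₂ = √(μ/r₂) = 4.882 km/s.
Transfer-orbit speed at r₂: v_a = √[μ(2/r₂ − 1/a_t)] = 2.900 km/s.
Second burn Δv₂ = |v₂ − v_a| = 1.982 km/s.
Δv = Δv₁ + Δv₂ = 2.989 + 1.982 = 4.971 km/s.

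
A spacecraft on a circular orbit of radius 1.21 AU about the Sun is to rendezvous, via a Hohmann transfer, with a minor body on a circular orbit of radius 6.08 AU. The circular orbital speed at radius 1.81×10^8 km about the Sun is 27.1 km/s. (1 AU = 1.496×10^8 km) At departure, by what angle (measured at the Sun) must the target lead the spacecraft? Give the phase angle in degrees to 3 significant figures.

φ = 96.4°

From the circular-orbit relation v² = μ/r at r = 1.81×10^8 km: μ = v²r = (27.1)² × 1.81×10^8 = 1.32928×10^11 km³/s².
In km: r₁ = 1.21 × 1.496×10^8 = 1.81016×10^8 km; r₂ = 6.08 × 1.496×10^8 = 9.09568×10^8 km.
The Hohmann ellipse has a_t = (r₁ + r₂)/2 = 5.45292×10^8 km.
The half-period of the transfer ellipse is t = π√(a_t³/μ) = 1.09720×10^8 s.
The target's mean motion on its circular orbit is ω₂ = √(μ/r₂³) = 1.32909×10^-8 rad/s.
Angle swept by the target during transfer: ω₂·t = 1.45828 rad = 83.553°.
The spacecraft traverses 180° on the transfer ellipse, so the target must lead by 180° − 83.553° = 96.4°.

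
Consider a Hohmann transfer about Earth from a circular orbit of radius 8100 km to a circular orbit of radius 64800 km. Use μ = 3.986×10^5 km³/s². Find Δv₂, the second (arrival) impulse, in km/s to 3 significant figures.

Δv₂ = 1.31 km/s

Semi-major axis of the transfer orbit: a_t = (8100 + 64800)/2 = 36450 km.
Circular speed at r = 64800 km: v_c = √(μ/r) = 2.480 km/s.
Vis-viva on the transfer ellipse at r = 64800 km gives v_t = √[μ(2/r − 1/a_t)] = 1.169 km/s.
Δv₂ = |v_t − v_c| = |1.169 − 2.480| = 1.311 km/s.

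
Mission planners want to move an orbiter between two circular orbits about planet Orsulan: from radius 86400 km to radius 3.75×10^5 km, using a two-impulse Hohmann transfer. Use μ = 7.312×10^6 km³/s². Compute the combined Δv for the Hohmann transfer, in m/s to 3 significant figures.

Δv = 4240 m/s

Transfer-ellipse semi-major axis a_t = (r₁ + r₂)/2 = (86400 + 3.750×10^5)/2 = 2.307×10^5 km.
At r₁ the circular-orbit speed is v₁ = √(μ/r₁) = 9.1994364 km/s.
Transfer-orbit speed at r₁ (vis-viva): v_p = √[μ(2/r₁ − 1/a_t)] = 11.728786 km/s.
First burn Δv₁ = |v_p − v₁| = 2.5293 km/s.
At r₂, v₂ = √(μ/r₂) = 4.4157 km/s.
Transfer-orbit speed at r₂: v_a = √[μ(2/r₂ − 1/a_t)] = 2.7023 km/s.
Second burn Δv₂ = |v₂ − v_a| = 1.7134 km/s.
Δv = Δv₁ + Δv₂ = 2.5293 + 1.7134 = 4.243 km/s.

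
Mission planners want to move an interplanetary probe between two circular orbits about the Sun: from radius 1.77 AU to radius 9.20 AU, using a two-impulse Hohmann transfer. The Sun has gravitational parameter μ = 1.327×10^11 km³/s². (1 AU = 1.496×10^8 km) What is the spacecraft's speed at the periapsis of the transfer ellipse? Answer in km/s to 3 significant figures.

v = 29.0 km/s

In km: r₁ = 1.77 × 1.496×10^8 = 2.64792×10^8 km; r₂ = 9.20 × 1.496×10^8 = 1.37632×10^9 km.
The Hohmann ellipse has a_t = (r₁ + r₂)/2 = 8.20556×10^8 km.
At periapsis, r = 2.64792×10^8 km.
From the vis-viva equation, v = √[μ(2/r − 1/a_t)] = 28.99 km/s.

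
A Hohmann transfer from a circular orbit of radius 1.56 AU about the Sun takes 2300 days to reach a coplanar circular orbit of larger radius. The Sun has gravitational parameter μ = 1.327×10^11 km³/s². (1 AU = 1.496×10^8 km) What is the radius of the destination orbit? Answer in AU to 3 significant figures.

In km: r₁ = 1.56 × 1.496×10^8 = 2.33376×10^8 km.
Transfer time t = 2300 days = 1.9872×10^8 s, and t = π√(a_t³/μ).
So a_t = (μ t²/π²)^(1/3) = (1.327×10^11 × (1.9872×10^8)² / π²)^(1/3) = 8.0975×10^8 km.
Since a_t = (r₁ + r₂)/2, r₂ = 2a_t − r₁ = 2×8.0975×10^8 − 2.33376×10^8 = 1.386124×10^9 km.
In AU: r₂ = 1.386124×10^9 / 1.496×10^8 = 9.27 AU.

r₂ = 9.27 AU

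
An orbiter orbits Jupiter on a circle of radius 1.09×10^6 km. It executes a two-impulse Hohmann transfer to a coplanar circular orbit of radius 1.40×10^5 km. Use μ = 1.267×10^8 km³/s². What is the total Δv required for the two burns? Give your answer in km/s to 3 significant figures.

Δv = 15.6 km/s

Semi-major axis of the transfer orbit: a_t = (1.090×10^6 + 1.400×10^5)/2 = 6.150×10^5 km.
At r₁ the circular-orbit speed is v₁ = √(μ/r₁) = 10.781 km/s.
Transfer-orbit speed at r₁ (vis-viva equation): v_a = √[μ(2/r₁ − 1/a_t)] = 5.1440 km/s.
First burn Δv₁ = |v_a − v₁| = 5.637 km/s.
At r₂, v₂ = √(μ/r₂) = 30.083 km/s.
Transfer-orbit speed at r₂: v_p = √[μ(2/r₂ − 1/a_t)] = 40.050 km/s.
Second burn Δv₂ = |v₂ − v_p| = 9.967 km/s.
Δv = Δv₁ + Δv₂ = 5.637 + 9.967 = 15.60 km/s.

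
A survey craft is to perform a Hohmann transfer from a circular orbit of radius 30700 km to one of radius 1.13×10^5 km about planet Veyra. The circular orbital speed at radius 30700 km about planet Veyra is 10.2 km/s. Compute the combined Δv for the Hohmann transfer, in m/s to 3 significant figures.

From the circular-orbit relation v² = μ/r at r = 30700 km: μ = v²r = (10.2)² × 30700 = 3.19403×10^6 km³/s².
Semi-major axis of the transfer orbit: a_t = (30700 + 1.130×10^5)/2 = 71850 km.
Circular speed at r₁: v₁ = √(μ/r₁) = √(3.19403×10^6/30700) = 10.200 km/s.
Transfer-orbit speed at r₁ (vis-viva): v_p = √[μ(2/r₁ − 1/a_t)] = 12.792 km/s.
First burn Δv₁ = |v_p − v₁| = 2.592 km/s.
Circular speed at r₂: v₂ = √(μ/r₂) = 5.3166 km/s.
Transfer-orbit speed at r₂: v_a = √[μ(2/r₂ − 1/a_t)] = 3.4752 km/s.
Second burn Δv₂ = |v₂ − v_a| = 1.841 km/s.
Total Δv = Δv₁ + Δv₂ = 4.433 km/s.

Δv = 4430 m/s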